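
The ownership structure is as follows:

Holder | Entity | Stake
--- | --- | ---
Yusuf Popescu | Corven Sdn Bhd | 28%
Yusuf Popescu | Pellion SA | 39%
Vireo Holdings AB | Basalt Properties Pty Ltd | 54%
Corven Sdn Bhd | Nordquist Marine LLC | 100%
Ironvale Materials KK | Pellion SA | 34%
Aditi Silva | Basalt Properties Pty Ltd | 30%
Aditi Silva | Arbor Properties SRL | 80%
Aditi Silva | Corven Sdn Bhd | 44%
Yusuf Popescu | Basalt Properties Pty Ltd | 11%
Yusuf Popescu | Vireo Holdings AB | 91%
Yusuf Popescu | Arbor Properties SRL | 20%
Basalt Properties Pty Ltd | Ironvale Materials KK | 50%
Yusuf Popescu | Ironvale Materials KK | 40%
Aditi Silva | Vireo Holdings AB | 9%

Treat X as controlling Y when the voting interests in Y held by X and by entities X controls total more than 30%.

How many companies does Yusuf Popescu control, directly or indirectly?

4

Yusuf holds 91% of Vireo, so Yusuf controls Vireo.
Vireo and Yusuf together hold 54% + 11% = 65% of Basalt, so Yusuf controls Basalt.
Basalt and Yusuf together hold 50% + 40% = 90% of Ironvale, so Yusuf controls Ironvale.
Yusuf and Ironvale together hold 39% + 34% = 73% of Pellion, so Yusuf controls Pellion.
No other company's threshold is met.
Yusuf controls 4 companies.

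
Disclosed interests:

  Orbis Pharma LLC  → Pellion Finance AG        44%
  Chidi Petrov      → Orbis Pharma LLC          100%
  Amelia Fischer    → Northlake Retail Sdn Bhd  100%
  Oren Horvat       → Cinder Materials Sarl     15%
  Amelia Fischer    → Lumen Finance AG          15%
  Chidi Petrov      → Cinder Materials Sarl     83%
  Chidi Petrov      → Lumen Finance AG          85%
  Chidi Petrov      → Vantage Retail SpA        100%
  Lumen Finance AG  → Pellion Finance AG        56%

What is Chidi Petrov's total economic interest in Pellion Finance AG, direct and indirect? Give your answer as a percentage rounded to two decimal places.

91.60%

Chidi reaches Pellion along 2 paths.
Via Orbis: 100% × 44% = 44%.
Via Lumen: 85% × 56% = 47.6%.
Total: 44% + 47.6% = 91.6%.
Rounded: 91.60%.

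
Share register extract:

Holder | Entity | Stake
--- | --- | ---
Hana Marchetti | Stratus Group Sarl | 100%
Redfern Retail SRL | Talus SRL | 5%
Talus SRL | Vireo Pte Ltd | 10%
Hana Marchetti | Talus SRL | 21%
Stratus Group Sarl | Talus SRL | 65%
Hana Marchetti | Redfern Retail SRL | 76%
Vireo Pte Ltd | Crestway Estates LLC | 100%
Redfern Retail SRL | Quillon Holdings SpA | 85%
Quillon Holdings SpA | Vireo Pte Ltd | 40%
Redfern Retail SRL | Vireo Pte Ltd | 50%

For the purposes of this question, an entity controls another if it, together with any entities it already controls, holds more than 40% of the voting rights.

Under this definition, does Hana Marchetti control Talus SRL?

Yes

Hana holds 100% of Stratus, so Hana controls Stratus.
Hana holds 76% of Redfern, so Hana controls Redfern.
Stratus and Hana and Redfern together hold 65% + 21% + 5% = 91% of Talus, so Hana controls Talus.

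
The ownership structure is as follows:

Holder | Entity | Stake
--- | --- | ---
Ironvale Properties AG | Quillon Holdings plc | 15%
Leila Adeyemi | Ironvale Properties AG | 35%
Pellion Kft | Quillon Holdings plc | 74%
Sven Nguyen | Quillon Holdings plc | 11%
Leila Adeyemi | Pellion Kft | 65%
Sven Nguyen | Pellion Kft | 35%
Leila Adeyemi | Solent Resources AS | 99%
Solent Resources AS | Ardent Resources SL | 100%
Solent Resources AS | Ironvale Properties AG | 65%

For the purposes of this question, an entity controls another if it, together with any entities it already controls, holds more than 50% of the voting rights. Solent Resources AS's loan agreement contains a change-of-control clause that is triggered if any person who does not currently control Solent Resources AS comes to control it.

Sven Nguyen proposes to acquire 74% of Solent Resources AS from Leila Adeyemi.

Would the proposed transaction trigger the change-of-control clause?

Yes

The purchase adds only to Sven's holdings (Leila's stake shrinks), so Sven is the only person who could newly come to control Solent.
Sven's largest direct stake is 35% in Pellion, which does not meet the threshold, so Sven controls no company.
Neither Sven nor any entity Sven controls holds any voting interest in Solent.
So before the transaction, Sven does not control Solent.
After the purchase, Sven holds 74% of Solent directly, and Leila's stake falls to 25%.
Sven holds 74% of Solent, so Sven controls Solent.
Sven did not control Solent before and does after, so the clause is triggered.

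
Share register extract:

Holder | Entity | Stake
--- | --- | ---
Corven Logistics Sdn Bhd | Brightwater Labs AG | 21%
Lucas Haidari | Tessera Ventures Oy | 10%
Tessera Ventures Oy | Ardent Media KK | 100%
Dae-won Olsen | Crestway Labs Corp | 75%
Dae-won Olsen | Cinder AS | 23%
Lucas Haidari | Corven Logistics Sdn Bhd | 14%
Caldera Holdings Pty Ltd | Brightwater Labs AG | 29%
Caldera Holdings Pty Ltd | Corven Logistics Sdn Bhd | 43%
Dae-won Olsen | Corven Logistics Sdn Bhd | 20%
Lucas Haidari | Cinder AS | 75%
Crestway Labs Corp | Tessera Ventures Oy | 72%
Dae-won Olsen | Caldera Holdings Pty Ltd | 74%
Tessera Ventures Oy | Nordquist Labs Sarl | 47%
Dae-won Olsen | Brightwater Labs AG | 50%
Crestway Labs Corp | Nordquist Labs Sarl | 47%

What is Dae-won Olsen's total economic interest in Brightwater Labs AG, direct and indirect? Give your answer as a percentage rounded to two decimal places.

82.34%

Dae-won reaches Brightwater along 4 paths.
Via Caldera: 74% × 29% = 21.46%.
Via Caldera → Corven: 74% × 43% × 21% = 6.6822%.
Via Corven: 20% × 21% = 4.2%.
Direct stake: 50% = 50%.
Total: 21.46% + 6.6822% + 4.2% + 50% = 82.3422%.
Rounded: 82.34%.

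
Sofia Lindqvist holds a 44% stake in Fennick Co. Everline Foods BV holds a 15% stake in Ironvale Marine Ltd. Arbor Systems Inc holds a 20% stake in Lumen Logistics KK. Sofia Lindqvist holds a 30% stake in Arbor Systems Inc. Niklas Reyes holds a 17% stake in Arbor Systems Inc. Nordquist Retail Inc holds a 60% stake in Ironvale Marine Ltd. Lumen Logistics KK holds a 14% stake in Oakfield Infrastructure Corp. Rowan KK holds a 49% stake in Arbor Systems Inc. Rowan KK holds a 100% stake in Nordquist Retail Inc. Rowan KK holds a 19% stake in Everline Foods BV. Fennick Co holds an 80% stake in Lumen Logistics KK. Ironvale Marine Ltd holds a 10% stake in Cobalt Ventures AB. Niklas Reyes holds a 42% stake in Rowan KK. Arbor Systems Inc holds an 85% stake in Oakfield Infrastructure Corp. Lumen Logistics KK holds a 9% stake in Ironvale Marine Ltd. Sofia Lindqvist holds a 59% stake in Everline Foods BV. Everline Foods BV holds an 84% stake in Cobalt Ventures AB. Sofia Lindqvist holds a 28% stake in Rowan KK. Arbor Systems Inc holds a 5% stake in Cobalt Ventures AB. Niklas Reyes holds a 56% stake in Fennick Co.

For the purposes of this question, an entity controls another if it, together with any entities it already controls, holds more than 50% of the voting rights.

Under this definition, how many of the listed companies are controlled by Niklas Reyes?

2

Niklas holds 56% of Fennick, so Niklas controls Fennick.
Fennick holds 80% of Lumen, so Niklas controls Lumen.
No other company's threshold is met.
Niklas controls 2 companies.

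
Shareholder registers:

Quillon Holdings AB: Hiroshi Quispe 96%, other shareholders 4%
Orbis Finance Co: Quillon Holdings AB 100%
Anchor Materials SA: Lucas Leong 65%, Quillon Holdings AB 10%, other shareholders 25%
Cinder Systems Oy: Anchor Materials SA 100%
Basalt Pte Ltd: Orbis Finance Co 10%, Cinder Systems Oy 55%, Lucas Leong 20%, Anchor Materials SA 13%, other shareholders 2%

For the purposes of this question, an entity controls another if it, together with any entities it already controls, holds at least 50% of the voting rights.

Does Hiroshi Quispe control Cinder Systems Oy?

Hiroshi holds 96% of Quillon, so Hiroshi controls Quillon.
Quillon holds 100% of Orbis, so Hiroshi controls Orbis.
Neither Hiroshi nor any entity Hiroshi controls holds any voting interest in Cinder.
So Hiroshi does not control Cinder.

No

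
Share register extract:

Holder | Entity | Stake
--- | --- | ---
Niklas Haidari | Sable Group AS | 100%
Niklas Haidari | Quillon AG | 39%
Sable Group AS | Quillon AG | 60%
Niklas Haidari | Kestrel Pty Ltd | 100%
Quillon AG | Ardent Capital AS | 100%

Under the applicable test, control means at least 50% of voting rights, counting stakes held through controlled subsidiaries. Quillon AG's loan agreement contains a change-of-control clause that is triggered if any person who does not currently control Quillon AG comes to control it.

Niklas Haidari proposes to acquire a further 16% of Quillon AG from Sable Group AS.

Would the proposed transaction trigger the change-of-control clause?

The purchase adds only to Niklas's holdings (Sable's stake shrinks), so Niklas is the only person who could newly come to control Quillon.
Niklas holds 100% of Sable, so Niklas controls Sable.
Sable and Niklas together hold 60% + 39% = 99% of Quillon, so Niklas controls Quillon.
So Niklas already controls Quillon before the transaction.
After the purchase, Niklas's direct stake in Quillon rises to 39% + 16% = 55%, and Sable's stake falls to 44%.
Niklas controlled Quillon already, so this is not a new person acquiring control; every other person's position is unchanged or reduced.
No new person acquires control, so the clause is not triggered.

No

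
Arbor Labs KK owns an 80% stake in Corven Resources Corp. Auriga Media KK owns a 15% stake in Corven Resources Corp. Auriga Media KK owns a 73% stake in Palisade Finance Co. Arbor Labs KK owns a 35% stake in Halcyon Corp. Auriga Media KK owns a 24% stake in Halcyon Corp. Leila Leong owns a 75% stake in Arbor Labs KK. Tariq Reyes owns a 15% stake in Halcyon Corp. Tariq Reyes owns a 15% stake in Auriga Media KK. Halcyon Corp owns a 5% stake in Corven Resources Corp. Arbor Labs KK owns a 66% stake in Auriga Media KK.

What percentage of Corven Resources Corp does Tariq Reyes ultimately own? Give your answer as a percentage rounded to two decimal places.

3.18%

Tariq reaches Corven along 3 paths.
Via Auriga → Halcyon: 15% × 24% × 5% = 0.18%.
Via Halcyon: 15% × 5% = 0.75%.
Via Auriga: 15% × 15% = 2.25%.
Total: 0.18% + 0.75% + 2.25% = 3.18%.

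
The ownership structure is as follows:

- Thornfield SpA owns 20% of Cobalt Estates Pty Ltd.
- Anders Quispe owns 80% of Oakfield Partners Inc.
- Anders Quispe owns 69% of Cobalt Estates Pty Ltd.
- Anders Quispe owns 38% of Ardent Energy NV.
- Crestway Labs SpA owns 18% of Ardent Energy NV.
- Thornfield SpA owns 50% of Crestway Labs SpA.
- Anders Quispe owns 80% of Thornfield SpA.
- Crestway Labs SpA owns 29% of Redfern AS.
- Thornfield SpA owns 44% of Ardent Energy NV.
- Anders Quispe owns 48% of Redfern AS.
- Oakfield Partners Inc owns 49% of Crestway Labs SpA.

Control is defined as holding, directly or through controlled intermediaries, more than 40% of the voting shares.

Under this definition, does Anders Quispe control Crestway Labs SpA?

Yes

Anders holds 80% of Thornfield, so Anders controls Thornfield.
Anders holds 80% of Oakfield, so Anders controls Oakfield.
Oakfield and Thornfield together hold 49% + 50% = 99% of Crestway, so Anders controls Crestway.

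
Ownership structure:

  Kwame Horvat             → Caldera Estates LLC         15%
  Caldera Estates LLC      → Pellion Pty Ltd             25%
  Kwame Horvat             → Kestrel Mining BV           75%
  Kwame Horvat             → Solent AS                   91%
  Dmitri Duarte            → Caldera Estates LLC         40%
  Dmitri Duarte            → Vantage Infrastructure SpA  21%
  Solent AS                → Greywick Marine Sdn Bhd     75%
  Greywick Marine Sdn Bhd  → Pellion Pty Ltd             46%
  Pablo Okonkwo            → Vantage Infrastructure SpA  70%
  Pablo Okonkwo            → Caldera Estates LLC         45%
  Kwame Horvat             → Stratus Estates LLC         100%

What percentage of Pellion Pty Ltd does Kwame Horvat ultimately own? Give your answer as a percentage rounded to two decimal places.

35.15%

Kwame reaches Pellion along 2 paths.
Via Caldera: 15% × 25% = 3.75%.
Via Solent → Greywick: 91% × 75% × 46% = 31.395%.
Total: 3.75% + 31.395% = 35.145%.
Rounded: 35.15%.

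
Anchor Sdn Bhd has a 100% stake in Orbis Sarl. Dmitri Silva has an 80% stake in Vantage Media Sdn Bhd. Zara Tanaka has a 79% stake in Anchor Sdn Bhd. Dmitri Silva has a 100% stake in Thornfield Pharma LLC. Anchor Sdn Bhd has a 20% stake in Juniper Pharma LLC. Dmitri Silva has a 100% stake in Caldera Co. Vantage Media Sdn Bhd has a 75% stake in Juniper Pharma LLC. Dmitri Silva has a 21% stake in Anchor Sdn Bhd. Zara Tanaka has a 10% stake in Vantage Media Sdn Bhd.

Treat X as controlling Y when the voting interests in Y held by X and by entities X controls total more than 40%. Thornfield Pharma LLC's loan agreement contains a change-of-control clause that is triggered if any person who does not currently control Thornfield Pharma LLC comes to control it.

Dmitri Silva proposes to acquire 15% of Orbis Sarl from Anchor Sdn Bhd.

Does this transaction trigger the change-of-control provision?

The purchase adds only to Dmitri's holdings (Anchor's stake shrinks), so Dmitri is the only person who could newly come to control Thornfield.
Dmitri holds 100% of Thornfield, so Dmitri controls Thornfield.
So Dmitri already controls Thornfield before the transaction.
After the purchase, Dmitri holds 15% of Orbis directly, and Anchor's stake falls to 85%.
Dmitri controlled Thornfield already, so this is not a new person acquiring control; every other person's position is unchanged or reduced.
No new person acquires control, so the clause is not triggered.

No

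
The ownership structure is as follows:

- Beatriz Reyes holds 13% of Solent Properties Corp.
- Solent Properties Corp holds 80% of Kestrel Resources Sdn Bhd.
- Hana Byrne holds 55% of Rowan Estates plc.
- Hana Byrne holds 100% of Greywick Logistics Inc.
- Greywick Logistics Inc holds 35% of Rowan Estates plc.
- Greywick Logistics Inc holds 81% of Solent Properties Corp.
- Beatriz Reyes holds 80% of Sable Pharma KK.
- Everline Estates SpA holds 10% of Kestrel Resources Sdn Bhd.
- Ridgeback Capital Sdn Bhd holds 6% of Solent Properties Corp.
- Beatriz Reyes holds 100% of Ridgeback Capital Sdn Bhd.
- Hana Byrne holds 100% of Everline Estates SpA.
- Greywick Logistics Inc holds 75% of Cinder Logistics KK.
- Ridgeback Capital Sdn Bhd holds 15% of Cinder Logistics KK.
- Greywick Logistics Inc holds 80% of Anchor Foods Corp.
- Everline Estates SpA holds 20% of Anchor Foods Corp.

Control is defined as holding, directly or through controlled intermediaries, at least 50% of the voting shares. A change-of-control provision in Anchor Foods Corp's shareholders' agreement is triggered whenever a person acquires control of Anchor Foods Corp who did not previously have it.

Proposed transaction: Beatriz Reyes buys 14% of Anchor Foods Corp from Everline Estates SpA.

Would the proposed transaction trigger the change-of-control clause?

No

The purchase adds only to Beatriz's holdings (Everline's stake shrinks), so Beatriz is the only person who could newly come to control Anchor.
Beatriz holds 100% of Ridgeback, so Beatriz controls Ridgeback.
Beatriz holds 80% of Sable, so Beatriz controls Sable.
Neither Beatriz nor any entity Beatriz controls holds any voting interest in Anchor.
So before the transaction, Beatriz does not control Anchor.
After the purchase, Beatriz holds 14% of Anchor directly, and Everline's stake falls to 6%.
After the transaction, Beatriz's side holds 14% of Anchor, not ≥ 50%, so Beatriz still does not control Anchor.
No new person acquires control, so the clause is not triggered.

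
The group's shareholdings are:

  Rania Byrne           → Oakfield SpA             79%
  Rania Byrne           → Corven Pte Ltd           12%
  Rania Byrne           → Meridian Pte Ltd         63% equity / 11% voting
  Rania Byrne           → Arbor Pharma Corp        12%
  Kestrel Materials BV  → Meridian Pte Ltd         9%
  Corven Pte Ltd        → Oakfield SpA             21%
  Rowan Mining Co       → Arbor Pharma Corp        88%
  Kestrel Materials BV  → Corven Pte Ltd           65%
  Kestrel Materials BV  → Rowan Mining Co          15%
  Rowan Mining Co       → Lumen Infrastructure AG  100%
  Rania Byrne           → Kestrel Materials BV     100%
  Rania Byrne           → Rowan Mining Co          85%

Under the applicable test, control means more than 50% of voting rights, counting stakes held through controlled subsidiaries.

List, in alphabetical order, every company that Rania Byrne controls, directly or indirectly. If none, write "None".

Rania holds 100% of Kestrel, so Rania controls Kestrel.
Rania and Kestrel together hold 12% + 65% = 77% of Corven, so Rania controls Corven.
Rania and Corven together hold 79% + 21% = 100% of Oakfield, so Rania controls Oakfield.
Kestrel and Rania together hold 15% + 85% = 100% of Rowan, so Rania controls Rowan.
Rowan holds 100% of Lumen, so Rania controls Lumen.
Rania and Rowan together hold 12% + 88% = 100% of Arbor, so Rania controls Arbor.
No other company's threshold is met.

Arbor Pharma Corp, Corven Pte Ltd, Kestrel Materials BV, Lumen Infrastructure AG, Oakfield SpA, Rowan Mining Co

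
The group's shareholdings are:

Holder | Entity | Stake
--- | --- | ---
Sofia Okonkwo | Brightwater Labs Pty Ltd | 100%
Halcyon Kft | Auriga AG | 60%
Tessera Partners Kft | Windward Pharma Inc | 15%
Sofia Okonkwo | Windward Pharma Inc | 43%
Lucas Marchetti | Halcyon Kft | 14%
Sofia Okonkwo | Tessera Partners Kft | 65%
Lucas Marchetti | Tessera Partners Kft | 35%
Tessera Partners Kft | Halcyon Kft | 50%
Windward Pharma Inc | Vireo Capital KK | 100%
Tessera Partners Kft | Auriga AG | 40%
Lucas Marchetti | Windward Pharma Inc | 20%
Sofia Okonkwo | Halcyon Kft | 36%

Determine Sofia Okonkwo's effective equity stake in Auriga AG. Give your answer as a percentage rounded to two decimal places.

Sofia reaches Auriga along 3 paths.
Via Halcyon: 36% × 60% = 21.6%.
Via Tessera → Halcyon: 65% × 50% × 60% = 19.5%.
Via Tessera: 65% × 40% = 26%.
Total: 21.6% + 19.5% + 26% = 67.1%.
Rounded: 67.10%.

67.10%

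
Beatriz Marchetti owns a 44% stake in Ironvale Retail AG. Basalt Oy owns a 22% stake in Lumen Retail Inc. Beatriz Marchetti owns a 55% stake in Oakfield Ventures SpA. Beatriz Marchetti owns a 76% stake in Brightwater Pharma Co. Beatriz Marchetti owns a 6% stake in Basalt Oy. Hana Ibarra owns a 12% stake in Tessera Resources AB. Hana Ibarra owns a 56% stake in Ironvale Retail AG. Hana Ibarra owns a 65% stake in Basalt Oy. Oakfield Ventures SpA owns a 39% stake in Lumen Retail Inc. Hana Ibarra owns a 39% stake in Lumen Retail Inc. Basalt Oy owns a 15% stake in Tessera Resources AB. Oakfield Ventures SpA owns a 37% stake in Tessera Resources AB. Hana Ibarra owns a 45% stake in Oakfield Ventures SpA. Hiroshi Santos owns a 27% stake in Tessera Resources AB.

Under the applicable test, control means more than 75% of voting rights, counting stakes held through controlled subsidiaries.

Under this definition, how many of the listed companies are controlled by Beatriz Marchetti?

1

Beatriz holds 76% of Brightwater, so Beatriz controls Brightwater.
No other company's threshold is met.
Beatriz controls 1 company.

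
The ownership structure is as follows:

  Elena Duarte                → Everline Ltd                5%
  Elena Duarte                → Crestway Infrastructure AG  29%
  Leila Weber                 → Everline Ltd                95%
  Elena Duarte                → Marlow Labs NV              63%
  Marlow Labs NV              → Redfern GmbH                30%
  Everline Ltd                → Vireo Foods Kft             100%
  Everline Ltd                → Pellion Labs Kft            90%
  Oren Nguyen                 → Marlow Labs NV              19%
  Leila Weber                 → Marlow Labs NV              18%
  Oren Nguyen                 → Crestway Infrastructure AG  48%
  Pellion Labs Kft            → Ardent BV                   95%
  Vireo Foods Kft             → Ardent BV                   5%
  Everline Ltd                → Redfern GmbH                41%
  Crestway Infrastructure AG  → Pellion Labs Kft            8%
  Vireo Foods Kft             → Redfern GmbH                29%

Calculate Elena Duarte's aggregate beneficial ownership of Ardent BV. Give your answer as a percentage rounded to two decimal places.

6.73%

Elena reaches Ardent along 3 paths.
Via Crestway → Pellion: 29% × 8% × 95% = 2.204%.
Via Everline → Pellion: 5% × 90% × 95% = 4.275%.
Via Everline → Vireo: 5% × 100% × 5% = 0.25%.
Total: 2.204% + 4.275% + 0.25% = 6.729%.
Rounded: 6.73%.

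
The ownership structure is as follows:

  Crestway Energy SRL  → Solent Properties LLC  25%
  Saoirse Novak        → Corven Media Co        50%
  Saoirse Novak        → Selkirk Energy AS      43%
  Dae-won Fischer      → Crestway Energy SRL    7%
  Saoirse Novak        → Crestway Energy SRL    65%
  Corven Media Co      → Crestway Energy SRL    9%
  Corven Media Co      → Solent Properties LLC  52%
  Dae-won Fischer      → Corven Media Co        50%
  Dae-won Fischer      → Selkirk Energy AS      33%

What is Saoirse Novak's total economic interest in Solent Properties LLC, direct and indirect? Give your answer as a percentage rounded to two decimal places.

Saoirse reaches Solent along 3 paths.
Via Corven → Crestway: 50% × 9% × 25% = 1.125%.
Via Crestway: 65% × 25% = 16.25%.
Via Corven: 50% × 52% = 26%.
Total: 1.125% + 16.25% + 26% = 43.375%.
Rounded: 43.38%.

43.38%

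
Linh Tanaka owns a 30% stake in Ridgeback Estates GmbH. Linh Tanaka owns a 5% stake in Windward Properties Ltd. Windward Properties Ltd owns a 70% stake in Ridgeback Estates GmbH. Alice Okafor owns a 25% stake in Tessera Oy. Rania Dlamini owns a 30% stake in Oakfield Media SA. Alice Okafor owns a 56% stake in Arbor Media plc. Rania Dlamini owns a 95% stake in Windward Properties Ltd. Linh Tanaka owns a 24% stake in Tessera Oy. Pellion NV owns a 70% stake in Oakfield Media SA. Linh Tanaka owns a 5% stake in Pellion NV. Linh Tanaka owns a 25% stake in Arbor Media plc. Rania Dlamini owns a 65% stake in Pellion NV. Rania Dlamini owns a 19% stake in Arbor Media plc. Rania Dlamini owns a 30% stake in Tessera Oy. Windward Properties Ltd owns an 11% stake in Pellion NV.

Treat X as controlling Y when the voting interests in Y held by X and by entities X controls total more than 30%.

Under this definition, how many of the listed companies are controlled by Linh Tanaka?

Linh's largest direct stake is 30% in Ridgeback, which does not meet the threshold.
Linh controls 0 companies.

0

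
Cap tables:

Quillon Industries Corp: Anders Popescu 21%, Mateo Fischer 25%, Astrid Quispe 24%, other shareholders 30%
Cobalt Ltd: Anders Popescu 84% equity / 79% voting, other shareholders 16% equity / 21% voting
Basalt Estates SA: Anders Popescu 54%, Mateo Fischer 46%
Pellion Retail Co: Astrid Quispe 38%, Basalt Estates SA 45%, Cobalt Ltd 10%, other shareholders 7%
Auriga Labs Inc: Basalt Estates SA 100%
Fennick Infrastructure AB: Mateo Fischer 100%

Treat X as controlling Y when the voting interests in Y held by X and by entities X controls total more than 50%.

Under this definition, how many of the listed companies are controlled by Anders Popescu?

Anders holds 79% of Cobalt, so Anders controls Cobalt.
Anders holds 54% of Basalt, so Anders controls Basalt.
Basalt and Cobalt together hold 45% + 10% = 55% of Pellion, so Anders controls Pellion.
Basalt holds 100% of Auriga, so Anders controls Auriga.
No other company's threshold is met.
Anders controls 4 companies.

4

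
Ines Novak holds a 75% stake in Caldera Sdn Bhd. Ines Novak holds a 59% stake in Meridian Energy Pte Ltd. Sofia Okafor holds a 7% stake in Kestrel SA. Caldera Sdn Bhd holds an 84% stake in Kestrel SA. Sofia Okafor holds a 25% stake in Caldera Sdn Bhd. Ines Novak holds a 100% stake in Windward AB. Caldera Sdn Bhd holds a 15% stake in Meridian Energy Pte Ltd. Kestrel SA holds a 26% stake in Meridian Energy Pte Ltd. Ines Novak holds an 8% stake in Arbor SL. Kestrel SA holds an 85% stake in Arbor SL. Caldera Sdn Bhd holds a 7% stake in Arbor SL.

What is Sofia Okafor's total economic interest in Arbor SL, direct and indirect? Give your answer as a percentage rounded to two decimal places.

25.55%

Sofia reaches Arbor along 3 paths.
Via Caldera → Kestrel: 25% × 84% × 85% = 17.85%.
Via Kestrel: 7% × 85% = 5.95%.
Via Caldera: 25% × 7% = 1.75%.
Total: 17.85% + 5.95% + 1.75% = 25.55%.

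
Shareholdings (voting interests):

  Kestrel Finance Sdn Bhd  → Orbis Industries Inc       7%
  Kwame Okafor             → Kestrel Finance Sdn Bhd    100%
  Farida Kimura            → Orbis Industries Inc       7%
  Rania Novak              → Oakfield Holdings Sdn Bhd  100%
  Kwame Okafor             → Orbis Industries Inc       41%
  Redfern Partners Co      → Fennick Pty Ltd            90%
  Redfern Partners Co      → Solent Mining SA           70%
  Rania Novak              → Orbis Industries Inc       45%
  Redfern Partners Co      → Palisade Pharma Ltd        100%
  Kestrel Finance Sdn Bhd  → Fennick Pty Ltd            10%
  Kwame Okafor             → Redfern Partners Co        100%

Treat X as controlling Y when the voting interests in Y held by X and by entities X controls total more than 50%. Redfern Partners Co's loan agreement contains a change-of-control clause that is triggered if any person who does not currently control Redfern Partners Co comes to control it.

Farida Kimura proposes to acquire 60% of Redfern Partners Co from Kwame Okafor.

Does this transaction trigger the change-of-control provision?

The purchase adds only to Farida's holdings (Kwame's stake shrinks), so Farida is the only person who could newly come to control Redfern.
Farida's largest direct stake is 7% in Orbis, which does not meet the threshold, so Farida controls no company.
Neither Farida nor any entity Farida controls holds any voting interest in Redfern.
So before the transaction, Farida does not control Redfern.
After the purchase, Farida holds 60% of Redfern directly, and Kwame's stake falls to 40%.
Farida holds 60% of Redfern, so Farida controls Redfern.
Farida did not control Redfern before and does after, so the clause is triggered.

Yes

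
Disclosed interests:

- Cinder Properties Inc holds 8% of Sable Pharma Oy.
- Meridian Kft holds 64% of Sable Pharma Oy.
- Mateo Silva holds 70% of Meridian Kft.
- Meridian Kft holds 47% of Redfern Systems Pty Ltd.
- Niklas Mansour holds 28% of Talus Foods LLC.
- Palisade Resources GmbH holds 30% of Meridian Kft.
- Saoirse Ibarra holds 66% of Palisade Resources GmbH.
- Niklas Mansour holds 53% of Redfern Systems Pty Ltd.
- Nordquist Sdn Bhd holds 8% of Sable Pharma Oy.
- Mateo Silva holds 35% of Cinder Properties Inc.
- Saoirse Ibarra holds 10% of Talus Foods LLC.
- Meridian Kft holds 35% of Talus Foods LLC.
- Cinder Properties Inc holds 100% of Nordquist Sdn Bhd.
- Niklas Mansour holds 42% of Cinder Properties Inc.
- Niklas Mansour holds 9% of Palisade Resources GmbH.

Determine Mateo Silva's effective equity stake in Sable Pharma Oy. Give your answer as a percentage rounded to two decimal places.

50.40%

Mateo reaches Sable along 3 paths.
Via Meridian: 70% × 64% = 44.8%.
Via Cinder → Nordquist: 35% × 100% × 8% = 2.8%.
Via Cinder: 35% × 8% = 2.8%.
Total: 44.8% + 2.8% + 2.8% = 50.4%.
Rounded: 50.40%.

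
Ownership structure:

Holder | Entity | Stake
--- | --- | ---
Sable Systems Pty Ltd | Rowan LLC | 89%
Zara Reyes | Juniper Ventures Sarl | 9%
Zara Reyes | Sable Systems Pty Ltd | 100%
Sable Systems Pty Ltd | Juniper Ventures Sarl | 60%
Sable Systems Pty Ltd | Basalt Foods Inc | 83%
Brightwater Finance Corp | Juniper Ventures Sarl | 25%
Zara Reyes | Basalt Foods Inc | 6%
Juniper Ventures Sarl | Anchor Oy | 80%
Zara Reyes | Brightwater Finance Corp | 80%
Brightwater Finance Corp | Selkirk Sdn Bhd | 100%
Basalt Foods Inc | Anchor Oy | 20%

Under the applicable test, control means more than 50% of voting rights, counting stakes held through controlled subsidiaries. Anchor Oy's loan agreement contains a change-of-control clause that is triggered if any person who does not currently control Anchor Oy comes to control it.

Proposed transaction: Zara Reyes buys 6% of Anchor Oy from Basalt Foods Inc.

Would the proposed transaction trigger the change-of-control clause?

No

The purchase adds only to Zara's holdings (Basalt's stake shrinks), so Zara is the only person who could newly come to control Anchor.
Zara holds 100% of Sable, so Zara controls Sable.
Sable and Zara together hold 83% + 6% = 89% of Basalt, so Zara controls Basalt.
Zara holds 80% of Brightwater, so Zara controls Brightwater.
Sable and Brightwater and Zara together hold 60% + 25% + 9% = 94% of Juniper, so Zara controls Juniper.
Basalt and Juniper together hold 20% + 80% = 100% of Anchor, so Zara controls Anchor.
So Zara already controls Anchor before the transaction.
After the purchase, Zara holds 6% of Anchor directly, and Basalt's stake falls to 14%.
Zara controlled Anchor already, so this is not a new person acquiring control; every other person's position is unchanged or reduced.
No new person acquires control, so the clause is not triggered.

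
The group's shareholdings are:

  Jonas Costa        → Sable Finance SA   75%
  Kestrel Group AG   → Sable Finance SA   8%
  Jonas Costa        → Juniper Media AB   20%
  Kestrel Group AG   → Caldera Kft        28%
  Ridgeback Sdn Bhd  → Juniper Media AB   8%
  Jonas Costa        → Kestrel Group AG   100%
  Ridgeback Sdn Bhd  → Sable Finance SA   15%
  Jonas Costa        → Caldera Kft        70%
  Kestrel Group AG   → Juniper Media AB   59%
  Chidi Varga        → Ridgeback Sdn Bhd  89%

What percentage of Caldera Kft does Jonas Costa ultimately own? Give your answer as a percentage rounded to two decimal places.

98.00%

Jonas reaches Caldera along 2 paths.
Via Kestrel: 100% × 28% = 28%.
Direct stake: 70% = 70%.
Total: 28% + 70% = 98%.
Rounded: 98.00%.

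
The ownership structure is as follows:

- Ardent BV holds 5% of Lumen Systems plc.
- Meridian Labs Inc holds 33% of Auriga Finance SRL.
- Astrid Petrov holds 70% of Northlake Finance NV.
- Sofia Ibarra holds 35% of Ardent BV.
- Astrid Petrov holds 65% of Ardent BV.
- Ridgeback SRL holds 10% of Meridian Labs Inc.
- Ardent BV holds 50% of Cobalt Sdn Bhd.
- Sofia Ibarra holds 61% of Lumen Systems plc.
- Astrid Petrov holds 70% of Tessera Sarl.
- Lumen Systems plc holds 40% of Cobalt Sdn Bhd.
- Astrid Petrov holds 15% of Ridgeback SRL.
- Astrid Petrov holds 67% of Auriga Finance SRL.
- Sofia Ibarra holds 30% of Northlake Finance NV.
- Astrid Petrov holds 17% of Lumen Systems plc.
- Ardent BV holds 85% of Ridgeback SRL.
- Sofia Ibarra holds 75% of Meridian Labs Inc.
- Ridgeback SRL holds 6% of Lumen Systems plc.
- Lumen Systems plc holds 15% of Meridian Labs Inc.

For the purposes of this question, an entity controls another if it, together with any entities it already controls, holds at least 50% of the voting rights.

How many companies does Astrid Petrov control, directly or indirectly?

6

Astrid holds 65% of Ardent, so Astrid controls Ardent.
Ardent and Astrid together hold 85% + 15% = 100% of Ridgeback, so Astrid controls Ridgeback.
Astrid holds 70% of Tessera, so Astrid controls Tessera.
Ardent holds 50% of Cobalt, so Astrid controls Cobalt.
Astrid holds 67% of Auriga, so Astrid controls Auriga.
Astrid holds 70% of Northlake, so Astrid controls Northlake.
No other company's threshold is met.
Astrid controls 6 companies.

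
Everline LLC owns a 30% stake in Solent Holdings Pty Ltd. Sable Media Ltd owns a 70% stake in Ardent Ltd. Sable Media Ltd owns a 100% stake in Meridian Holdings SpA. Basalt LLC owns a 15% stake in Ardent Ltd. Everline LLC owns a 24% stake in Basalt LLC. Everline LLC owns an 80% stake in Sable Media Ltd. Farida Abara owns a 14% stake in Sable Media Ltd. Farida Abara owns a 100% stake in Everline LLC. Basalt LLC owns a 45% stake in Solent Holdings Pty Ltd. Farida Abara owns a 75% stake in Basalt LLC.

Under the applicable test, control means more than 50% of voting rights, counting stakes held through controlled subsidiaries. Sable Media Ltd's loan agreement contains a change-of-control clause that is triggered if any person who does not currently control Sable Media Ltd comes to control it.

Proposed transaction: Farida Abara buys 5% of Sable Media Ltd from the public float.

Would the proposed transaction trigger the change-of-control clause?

The purchase changes only Farida's holdings, so Farida is the only person who could newly come to control Sable.
Farida holds 100% of Everline, so Farida controls Everline.
Everline and Farida together hold 80% + 14% = 94% of Sable, so Farida controls Sable.
So Farida already controls Sable before the transaction.
After the purchase, Farida's direct stake in Sable rises to 14% + 5% = 19%.
Farida controlled Sable already, so this is not a new person acquiring control; every other person's position is unchanged or reduced.
No new person acquires control, so the clause is not triggered.

No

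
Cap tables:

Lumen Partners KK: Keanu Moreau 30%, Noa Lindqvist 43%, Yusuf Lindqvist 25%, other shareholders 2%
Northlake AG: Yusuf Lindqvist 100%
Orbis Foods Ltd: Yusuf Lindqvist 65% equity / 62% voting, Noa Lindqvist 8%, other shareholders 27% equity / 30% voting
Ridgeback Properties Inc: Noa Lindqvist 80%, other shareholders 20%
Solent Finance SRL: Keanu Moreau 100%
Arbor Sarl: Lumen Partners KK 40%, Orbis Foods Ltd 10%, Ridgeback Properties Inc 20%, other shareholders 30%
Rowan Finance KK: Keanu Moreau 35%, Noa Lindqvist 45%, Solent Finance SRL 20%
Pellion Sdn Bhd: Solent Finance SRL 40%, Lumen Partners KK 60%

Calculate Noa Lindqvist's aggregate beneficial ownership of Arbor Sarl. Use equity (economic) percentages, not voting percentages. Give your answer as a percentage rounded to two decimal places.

Noa reaches Arbor along 3 paths.
Via Lumen: 43% × 40% = 17.2%.
Via Orbis: 8% × 10% = 0.8%.
Via Ridgeback: 80% × 20% = 16%.
Total: 17.2% + 0.8% + 16% = 34%.
Rounded: 34.00%.

34.00%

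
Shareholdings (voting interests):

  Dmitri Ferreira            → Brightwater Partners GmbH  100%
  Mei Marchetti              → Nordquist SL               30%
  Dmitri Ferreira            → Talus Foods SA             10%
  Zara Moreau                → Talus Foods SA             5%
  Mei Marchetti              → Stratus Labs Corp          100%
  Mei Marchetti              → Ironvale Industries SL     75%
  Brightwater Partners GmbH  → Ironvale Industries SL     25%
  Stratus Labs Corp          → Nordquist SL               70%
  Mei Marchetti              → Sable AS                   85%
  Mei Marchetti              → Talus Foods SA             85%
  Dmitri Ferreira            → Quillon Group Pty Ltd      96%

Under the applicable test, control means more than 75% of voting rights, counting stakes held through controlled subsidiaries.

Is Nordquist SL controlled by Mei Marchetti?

Yes

Mei holds 100% of Stratus, so Mei controls Stratus.
Stratus and Mei together hold 70% + 30% = 100% of Nordquist, so Mei controls Nordquist.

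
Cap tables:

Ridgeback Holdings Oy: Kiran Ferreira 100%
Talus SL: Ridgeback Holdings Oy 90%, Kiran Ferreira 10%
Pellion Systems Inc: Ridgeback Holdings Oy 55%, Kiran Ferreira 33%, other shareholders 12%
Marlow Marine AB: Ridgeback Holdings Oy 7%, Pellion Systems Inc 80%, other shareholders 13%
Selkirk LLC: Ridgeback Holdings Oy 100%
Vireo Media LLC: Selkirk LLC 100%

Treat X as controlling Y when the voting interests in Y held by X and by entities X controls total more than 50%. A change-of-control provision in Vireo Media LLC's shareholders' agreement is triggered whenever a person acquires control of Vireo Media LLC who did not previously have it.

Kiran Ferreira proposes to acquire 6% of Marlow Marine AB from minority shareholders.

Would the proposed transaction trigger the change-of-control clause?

No

The purchase changes only Kiran's holdings, so Kiran is the only person who could newly come to control Vireo.
Kiran holds 100% of Ridgeback, so Kiran controls Ridgeback.
Ridgeback holds 100% of Selkirk, so Kiran controls Selkirk.
Selkirk holds 100% of Vireo, so Kiran controls Vireo.
So Kiran already controls Vireo before the transaction.
After the purchase, Kiran holds 6% of Marlow directly.
Kiran controlled Vireo already, so this is not a new person acquiring control; every other person's position is unchanged or reduced.
No new person acquires control, so the clause is not triggered.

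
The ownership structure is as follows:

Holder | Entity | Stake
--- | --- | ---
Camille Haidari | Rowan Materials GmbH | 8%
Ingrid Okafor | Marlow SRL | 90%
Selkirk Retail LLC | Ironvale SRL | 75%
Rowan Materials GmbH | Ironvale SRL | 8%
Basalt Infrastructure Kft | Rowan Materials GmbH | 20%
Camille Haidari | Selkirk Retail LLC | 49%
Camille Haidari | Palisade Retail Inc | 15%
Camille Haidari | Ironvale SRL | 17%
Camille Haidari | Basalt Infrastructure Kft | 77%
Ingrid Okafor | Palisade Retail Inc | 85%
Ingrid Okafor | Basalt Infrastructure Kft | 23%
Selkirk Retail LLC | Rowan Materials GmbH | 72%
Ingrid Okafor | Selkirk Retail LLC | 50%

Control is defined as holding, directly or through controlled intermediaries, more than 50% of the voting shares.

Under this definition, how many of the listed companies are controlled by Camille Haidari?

Camille holds 77% of Basalt, so Camille controls Basalt.
No other company's threshold is met.
Camille controls 1 company.

1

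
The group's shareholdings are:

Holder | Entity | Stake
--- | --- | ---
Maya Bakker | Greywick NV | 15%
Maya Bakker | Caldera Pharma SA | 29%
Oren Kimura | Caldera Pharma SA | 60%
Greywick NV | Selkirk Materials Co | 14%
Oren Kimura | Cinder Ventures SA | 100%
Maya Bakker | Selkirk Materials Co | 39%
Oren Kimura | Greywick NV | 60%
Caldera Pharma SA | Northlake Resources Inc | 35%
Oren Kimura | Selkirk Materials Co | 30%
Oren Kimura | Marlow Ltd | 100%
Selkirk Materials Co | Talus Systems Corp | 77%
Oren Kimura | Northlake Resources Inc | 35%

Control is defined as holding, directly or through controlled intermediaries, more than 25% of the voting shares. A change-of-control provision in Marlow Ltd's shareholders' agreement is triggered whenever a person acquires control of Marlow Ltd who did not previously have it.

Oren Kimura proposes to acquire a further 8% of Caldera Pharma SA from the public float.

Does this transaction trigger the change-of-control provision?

No

The purchase changes only Oren's holdings, so Oren is the only person who could newly come to control Marlow.
Oren holds 100% of Marlow, so Oren controls Marlow.
So Oren already controls Marlow before the transaction.
After the purchase, Oren's direct stake in Caldera rises to 60% + 8% = 68%.
Oren controlled Marlow already, so this is not a new person acquiring control; every other person's position is unchanged or reduced.
No new person acquires control, so the clause is not triggered.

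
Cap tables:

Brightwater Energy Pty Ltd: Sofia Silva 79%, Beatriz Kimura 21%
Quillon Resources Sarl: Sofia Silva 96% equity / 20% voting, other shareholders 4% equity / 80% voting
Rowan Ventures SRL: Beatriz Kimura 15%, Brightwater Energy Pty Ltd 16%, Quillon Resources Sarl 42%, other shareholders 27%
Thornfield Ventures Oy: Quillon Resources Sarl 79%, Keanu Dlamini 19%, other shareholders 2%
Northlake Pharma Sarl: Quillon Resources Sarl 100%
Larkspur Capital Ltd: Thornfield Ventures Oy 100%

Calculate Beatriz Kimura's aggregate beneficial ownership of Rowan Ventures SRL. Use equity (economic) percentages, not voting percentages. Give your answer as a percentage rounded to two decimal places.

18.36%

Beatriz reaches Rowan along 2 paths.
Direct stake: 15% = 15%.
Via Brightwater: 21% × 16% = 3.36%.
Total: 15% + 3.36% = 18.36%.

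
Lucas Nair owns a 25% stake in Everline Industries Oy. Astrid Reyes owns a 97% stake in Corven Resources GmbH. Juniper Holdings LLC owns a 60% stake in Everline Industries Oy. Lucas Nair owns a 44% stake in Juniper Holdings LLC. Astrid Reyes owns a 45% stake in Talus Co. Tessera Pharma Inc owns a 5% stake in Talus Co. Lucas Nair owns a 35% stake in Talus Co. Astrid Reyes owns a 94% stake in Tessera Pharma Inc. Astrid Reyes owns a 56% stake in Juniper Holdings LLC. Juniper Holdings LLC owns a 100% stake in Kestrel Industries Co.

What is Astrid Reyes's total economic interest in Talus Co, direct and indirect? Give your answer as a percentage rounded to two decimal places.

49.70%

Astrid reaches Talus along 2 paths.
Direct stake: 45% = 45%.
Via Tessera: 94% × 5% = 4.7%.
Total: 45% + 4.7% = 49.7%.
Rounded: 49.70%.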